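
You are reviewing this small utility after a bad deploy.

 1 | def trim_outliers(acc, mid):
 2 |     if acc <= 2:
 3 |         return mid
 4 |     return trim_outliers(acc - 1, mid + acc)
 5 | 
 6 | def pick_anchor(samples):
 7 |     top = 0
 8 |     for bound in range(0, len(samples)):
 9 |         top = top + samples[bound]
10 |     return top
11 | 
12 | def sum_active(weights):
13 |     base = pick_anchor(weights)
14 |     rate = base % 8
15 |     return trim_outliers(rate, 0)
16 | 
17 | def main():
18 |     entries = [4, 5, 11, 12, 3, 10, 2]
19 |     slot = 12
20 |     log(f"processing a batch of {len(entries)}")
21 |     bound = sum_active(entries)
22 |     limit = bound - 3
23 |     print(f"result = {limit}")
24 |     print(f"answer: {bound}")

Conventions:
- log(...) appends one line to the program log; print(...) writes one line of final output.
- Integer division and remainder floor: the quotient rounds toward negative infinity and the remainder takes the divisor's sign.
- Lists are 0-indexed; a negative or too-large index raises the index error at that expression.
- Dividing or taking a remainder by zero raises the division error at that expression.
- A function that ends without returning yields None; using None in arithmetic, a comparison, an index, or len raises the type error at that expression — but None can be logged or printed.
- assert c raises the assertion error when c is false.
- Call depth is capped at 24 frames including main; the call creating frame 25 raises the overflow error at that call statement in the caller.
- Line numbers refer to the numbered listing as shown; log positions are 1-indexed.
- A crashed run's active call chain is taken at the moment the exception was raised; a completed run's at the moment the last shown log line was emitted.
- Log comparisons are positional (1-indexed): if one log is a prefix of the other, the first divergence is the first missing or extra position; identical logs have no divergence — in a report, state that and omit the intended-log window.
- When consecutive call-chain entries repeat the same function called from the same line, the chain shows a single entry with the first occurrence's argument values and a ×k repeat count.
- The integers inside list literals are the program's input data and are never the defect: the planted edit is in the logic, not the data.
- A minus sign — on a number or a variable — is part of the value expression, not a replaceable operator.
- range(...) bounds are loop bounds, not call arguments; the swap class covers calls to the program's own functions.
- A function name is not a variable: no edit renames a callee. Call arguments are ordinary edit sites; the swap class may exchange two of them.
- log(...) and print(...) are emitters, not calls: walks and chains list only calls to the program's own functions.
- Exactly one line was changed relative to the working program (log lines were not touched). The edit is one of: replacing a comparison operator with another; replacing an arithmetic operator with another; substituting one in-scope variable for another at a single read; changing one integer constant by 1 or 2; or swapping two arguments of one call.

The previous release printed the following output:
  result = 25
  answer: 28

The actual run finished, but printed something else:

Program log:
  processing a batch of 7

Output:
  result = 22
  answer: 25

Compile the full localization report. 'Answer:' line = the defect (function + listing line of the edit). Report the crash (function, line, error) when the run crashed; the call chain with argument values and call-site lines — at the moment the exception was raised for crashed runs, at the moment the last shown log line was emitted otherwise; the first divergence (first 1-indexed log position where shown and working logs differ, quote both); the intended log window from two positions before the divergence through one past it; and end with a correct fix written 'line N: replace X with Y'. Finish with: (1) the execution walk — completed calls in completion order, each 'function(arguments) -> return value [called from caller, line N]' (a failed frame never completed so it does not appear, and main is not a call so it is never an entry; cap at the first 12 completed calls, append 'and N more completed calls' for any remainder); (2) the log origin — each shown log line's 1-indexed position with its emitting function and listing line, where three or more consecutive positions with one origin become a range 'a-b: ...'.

Answer: the defect is in trim_outliers at line 2.
The tell: The two runs log identically and part ways only at the printed values.
Call chain: main.
First divergence: none — the logs agree in full.
Execution walk:
  pick_anchor([4, 5, 11, 12, 3, 10, 2]) -> 47  [called from sum_active, line 13]
  trim_outliers(2, 25) -> 25  [called from trim_outliers, line 4]
  trim_outliers(3, 22) -> 25  [called from trim_outliers, line 4]
  trim_outliers(4, 18) -> 25  [called from trim_outliers, line 4]
  trim_outliers(5, 13) -> 25  [called from trim_outliers, line 4]
  trim_outliers(6, 7) -> 25  [called from trim_outliers, line 4]
  trim_outliers(7, 0) -> 25  [called from sum_active, line 15]
  sum_active([4, 5, 11, 12, 3, 10, 2]) -> 25  [called from main, line 21]
Log origins:
  1: logged in main at line 20
A correct fix: line 2: replace `2` with `0`.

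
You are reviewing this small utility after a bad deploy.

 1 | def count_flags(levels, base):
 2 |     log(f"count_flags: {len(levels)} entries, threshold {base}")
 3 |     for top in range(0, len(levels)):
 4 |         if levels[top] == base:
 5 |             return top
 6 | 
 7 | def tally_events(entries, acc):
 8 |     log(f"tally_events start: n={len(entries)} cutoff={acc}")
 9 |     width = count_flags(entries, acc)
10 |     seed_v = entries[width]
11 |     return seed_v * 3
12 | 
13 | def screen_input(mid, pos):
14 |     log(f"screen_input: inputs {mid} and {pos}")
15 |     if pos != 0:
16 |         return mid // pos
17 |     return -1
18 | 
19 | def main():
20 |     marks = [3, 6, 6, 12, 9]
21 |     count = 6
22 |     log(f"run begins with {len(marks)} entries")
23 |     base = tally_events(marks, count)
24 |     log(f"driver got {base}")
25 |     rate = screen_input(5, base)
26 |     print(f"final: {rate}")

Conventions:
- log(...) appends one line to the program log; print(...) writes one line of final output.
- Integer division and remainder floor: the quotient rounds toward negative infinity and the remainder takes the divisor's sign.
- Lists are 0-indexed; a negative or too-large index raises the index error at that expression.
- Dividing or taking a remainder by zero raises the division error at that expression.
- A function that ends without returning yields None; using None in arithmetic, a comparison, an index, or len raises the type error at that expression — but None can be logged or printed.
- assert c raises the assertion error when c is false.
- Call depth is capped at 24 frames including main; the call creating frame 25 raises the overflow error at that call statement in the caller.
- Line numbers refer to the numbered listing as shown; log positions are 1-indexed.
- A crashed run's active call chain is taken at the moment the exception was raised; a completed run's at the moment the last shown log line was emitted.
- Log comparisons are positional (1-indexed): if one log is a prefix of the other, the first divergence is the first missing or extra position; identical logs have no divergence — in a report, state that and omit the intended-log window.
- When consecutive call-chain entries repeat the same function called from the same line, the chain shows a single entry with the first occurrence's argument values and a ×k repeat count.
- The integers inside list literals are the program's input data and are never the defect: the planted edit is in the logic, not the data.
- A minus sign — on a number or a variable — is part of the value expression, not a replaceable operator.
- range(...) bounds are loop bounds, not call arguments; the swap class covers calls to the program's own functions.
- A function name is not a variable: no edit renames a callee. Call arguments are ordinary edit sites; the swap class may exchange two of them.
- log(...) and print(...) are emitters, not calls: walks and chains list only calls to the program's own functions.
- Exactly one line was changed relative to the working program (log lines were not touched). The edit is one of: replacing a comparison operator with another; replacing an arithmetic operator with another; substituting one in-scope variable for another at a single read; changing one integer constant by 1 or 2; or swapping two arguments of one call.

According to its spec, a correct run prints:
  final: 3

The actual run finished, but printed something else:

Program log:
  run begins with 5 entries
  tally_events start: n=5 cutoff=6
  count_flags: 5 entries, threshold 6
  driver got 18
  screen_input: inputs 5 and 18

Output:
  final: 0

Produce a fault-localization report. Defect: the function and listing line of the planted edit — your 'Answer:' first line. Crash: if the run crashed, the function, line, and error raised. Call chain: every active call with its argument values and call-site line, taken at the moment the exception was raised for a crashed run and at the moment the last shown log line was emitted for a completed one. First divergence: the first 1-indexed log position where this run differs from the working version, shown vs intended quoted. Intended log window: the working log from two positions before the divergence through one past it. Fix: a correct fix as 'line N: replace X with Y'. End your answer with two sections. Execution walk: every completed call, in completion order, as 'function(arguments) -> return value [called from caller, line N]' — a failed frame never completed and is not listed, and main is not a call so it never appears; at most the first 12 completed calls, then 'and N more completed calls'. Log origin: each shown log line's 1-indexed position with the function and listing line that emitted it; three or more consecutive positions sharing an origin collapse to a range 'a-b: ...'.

Answer: the defect is in main at line 25.
Key fact: The earliest visible damage is log position 5 — 'screen_input: inputs 5 and 18' rather than the intended 'screen_input: inputs 18 and 5'.
Call chain: main -> screen_input(5, 18) (called at line 25).
First divergence: position 5 — the shown line 'screen_input: inputs 5 and 18' should read 'screen_input: inputs 18 and 5'.
Intended log window:
  3: count_flags: 5 entries, threshold 6
  4: driver got 18
  5: screen_input: inputs 18 and 5
Execution walk:
  count_flags([3, 6, 6, 12, 9], 6) -> 1  [called from tally_events, line 9]
  tally_events([3, 6, 6, 12, 9], 6) -> 18  [called from main, line 23]
  screen_input(5, 18) -> 0  [called from main, line 25]
Origin of each log line:
  1 — main, line 22
  2 — tally_events, line 8
  3 — count_flags, line 2
  4 — main, line 24
  5 — screen_input, line 14
A correct fix: line 25: replace `screen_input(5, base)` with `screen_input(base, 5)`.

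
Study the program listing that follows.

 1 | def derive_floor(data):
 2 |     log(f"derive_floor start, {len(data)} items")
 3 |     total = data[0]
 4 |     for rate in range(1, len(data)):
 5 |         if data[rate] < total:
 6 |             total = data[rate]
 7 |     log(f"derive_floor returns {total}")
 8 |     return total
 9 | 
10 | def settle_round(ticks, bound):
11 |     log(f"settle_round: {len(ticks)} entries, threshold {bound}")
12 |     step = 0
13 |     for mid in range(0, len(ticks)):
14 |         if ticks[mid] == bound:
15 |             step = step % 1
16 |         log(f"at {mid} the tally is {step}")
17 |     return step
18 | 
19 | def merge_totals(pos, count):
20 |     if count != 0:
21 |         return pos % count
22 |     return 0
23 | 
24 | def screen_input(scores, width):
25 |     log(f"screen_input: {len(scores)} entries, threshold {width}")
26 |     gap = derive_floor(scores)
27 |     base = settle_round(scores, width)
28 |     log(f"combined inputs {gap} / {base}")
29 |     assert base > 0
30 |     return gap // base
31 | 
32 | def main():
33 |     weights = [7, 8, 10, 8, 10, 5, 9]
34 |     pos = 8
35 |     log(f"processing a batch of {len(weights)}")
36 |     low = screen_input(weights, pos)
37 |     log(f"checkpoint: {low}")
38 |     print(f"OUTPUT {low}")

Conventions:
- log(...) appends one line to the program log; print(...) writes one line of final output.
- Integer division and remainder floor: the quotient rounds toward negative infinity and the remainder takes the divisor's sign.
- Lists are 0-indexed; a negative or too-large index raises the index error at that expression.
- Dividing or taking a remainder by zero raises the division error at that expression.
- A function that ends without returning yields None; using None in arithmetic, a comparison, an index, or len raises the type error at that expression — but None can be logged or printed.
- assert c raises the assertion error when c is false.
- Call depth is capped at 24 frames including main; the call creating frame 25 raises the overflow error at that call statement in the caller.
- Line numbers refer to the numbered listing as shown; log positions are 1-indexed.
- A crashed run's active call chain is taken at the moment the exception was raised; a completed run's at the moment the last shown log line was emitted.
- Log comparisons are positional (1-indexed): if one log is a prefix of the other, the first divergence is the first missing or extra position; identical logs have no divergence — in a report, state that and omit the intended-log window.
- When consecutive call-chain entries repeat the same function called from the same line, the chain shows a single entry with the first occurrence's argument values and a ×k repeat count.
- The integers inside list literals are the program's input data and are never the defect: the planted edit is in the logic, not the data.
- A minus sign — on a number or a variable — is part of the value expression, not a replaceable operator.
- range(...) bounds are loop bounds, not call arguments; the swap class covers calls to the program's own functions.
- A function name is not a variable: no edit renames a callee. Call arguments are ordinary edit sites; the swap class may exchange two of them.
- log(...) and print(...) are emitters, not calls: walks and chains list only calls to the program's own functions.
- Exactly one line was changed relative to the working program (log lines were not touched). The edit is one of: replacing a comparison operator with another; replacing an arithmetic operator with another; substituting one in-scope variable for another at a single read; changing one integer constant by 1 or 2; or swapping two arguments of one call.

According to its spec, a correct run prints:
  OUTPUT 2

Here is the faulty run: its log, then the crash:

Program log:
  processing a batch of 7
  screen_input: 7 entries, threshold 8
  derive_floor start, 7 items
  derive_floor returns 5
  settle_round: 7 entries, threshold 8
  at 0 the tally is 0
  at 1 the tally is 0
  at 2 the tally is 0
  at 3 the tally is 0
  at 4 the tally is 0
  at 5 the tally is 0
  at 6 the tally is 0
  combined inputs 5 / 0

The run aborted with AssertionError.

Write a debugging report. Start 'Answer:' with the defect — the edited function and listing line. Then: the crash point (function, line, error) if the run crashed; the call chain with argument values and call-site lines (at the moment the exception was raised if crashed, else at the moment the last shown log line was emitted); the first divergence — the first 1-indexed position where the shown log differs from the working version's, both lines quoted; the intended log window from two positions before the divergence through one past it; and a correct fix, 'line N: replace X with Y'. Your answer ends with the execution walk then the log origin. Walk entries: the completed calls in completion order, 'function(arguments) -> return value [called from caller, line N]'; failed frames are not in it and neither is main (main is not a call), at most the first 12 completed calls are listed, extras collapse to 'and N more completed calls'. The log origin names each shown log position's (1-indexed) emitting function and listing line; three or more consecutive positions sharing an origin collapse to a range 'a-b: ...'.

Answer: the defect is in settle_round at line 15.
Key observation: Log line 7 is where behavior first shows: 'at 1 the tally is 0' appears instead of 'at 1 the tally is 1'.
Crash: screen_input, line 29, AssertionError.
Call chain: main -> screen_input([7, 8, 10, 8, 10, 5, 9], 8) (called at line 36).
First divergence: position 7; shown 'at 1 the tally is 0' vs intended 'at 1 the tally is 1'.
Intended log window:
  5: settle_round: 7 entries, threshold 8
  6: at 0 the tally is 0
  7: at 1 the tally is 1
  8: at 2 the tally is 1
Execution walk:
  derive_floor([7, 8, 10, 8, 10, 5, 9]) -> 5  [called from screen_input, line 26]
  settle_round([7, 8, 10, 8, 10, 5, 9], 8) -> 0  [called from screen_input, line 27]
Origin of each log line:
  1: emitted by main (line 35)
  2: emitted by screen_input (line 25)
  3: emitted by derive_floor (line 2)
  4: emitted by derive_floor (line 7)
  5: emitted by settle_round (line 11)
  6-12: emitted by settle_round (line 16)
  13: emitted by screen_input (line 28)
A correct fix: line 15: replace `%` with `+`.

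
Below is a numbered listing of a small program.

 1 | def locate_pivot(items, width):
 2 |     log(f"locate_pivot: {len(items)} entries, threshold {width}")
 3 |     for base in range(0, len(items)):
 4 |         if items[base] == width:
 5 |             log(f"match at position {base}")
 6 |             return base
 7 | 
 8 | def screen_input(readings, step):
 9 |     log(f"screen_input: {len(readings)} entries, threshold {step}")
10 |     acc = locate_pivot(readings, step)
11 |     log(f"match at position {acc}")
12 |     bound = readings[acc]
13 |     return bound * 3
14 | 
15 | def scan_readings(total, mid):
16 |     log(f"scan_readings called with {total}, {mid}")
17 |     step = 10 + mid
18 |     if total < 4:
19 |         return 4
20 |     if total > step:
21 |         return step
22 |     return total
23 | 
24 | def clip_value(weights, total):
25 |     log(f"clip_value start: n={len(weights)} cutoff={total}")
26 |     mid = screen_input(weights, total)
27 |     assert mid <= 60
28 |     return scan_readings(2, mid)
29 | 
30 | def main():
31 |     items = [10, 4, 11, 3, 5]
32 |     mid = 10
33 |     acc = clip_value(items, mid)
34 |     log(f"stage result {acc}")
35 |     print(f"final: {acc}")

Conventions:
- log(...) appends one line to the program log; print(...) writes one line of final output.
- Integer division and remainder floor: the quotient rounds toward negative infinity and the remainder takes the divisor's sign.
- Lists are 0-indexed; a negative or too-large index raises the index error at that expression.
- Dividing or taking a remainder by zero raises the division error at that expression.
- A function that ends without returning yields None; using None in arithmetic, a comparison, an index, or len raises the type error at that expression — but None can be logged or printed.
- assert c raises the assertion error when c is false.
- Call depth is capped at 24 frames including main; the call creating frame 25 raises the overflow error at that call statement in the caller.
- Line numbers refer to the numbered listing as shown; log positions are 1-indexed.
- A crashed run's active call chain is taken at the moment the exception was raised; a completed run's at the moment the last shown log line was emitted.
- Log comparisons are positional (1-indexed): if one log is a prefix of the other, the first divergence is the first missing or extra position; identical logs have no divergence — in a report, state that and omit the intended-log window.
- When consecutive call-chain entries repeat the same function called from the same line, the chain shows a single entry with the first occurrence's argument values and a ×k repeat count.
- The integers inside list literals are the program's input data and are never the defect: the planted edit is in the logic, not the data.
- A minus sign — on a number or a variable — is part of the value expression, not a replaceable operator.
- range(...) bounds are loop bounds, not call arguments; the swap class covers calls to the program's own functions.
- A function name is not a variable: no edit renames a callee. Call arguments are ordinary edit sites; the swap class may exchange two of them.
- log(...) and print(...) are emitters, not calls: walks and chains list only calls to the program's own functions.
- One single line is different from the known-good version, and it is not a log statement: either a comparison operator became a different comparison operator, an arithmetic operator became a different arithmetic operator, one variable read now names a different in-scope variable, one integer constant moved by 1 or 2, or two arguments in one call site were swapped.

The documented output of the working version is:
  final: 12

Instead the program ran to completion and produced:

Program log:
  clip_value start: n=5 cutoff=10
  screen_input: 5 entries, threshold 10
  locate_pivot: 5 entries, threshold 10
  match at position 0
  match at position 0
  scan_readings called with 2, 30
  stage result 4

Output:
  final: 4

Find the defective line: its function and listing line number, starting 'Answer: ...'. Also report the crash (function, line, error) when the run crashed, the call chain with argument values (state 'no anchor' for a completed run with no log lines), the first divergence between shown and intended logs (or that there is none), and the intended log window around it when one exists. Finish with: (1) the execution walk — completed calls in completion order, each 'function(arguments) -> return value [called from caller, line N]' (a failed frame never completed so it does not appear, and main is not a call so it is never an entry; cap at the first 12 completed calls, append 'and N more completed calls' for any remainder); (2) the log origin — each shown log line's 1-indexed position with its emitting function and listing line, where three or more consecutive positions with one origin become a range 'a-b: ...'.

Answer: the defect is in clip_value at line 28.
Key observation: Everything matches until log position 6, which reads 'scan_readings called with 2, 30' in place of 'scan_readings called with 30, 2'.
Call chain: main.
First divergence: position 6; shown 'scan_readings called with 2, 30' vs intended 'scan_readings called with 30, 2'.
Intended log window:
  4: match at position 0
  5: match at position 0
  6: scan_readings called with 30, 2
  7: stage result 12
Execution walk:
  locate_pivot([10, 4, 11, 3, 5], 10) -> 0  [called from screen_input, line 10]
  screen_input([10, 4, 11, 3, 5], 10) -> 30  [called from clip_value, line 26]
  scan_readings(2, 30) -> 4  [called from clip_value, line 28]
  clip_value([10, 4, 11, 3, 5], 10) -> 4  [called from main, line 33]
Origin of each log line:
  1: from clip_value, line 25
  2: from screen_input, line 9
  3: from locate_pivot, line 2
  4: from locate_pivot, line 5
  5: from screen_input, line 11
  6: from scan_readings, line 16
  7: from main, line 34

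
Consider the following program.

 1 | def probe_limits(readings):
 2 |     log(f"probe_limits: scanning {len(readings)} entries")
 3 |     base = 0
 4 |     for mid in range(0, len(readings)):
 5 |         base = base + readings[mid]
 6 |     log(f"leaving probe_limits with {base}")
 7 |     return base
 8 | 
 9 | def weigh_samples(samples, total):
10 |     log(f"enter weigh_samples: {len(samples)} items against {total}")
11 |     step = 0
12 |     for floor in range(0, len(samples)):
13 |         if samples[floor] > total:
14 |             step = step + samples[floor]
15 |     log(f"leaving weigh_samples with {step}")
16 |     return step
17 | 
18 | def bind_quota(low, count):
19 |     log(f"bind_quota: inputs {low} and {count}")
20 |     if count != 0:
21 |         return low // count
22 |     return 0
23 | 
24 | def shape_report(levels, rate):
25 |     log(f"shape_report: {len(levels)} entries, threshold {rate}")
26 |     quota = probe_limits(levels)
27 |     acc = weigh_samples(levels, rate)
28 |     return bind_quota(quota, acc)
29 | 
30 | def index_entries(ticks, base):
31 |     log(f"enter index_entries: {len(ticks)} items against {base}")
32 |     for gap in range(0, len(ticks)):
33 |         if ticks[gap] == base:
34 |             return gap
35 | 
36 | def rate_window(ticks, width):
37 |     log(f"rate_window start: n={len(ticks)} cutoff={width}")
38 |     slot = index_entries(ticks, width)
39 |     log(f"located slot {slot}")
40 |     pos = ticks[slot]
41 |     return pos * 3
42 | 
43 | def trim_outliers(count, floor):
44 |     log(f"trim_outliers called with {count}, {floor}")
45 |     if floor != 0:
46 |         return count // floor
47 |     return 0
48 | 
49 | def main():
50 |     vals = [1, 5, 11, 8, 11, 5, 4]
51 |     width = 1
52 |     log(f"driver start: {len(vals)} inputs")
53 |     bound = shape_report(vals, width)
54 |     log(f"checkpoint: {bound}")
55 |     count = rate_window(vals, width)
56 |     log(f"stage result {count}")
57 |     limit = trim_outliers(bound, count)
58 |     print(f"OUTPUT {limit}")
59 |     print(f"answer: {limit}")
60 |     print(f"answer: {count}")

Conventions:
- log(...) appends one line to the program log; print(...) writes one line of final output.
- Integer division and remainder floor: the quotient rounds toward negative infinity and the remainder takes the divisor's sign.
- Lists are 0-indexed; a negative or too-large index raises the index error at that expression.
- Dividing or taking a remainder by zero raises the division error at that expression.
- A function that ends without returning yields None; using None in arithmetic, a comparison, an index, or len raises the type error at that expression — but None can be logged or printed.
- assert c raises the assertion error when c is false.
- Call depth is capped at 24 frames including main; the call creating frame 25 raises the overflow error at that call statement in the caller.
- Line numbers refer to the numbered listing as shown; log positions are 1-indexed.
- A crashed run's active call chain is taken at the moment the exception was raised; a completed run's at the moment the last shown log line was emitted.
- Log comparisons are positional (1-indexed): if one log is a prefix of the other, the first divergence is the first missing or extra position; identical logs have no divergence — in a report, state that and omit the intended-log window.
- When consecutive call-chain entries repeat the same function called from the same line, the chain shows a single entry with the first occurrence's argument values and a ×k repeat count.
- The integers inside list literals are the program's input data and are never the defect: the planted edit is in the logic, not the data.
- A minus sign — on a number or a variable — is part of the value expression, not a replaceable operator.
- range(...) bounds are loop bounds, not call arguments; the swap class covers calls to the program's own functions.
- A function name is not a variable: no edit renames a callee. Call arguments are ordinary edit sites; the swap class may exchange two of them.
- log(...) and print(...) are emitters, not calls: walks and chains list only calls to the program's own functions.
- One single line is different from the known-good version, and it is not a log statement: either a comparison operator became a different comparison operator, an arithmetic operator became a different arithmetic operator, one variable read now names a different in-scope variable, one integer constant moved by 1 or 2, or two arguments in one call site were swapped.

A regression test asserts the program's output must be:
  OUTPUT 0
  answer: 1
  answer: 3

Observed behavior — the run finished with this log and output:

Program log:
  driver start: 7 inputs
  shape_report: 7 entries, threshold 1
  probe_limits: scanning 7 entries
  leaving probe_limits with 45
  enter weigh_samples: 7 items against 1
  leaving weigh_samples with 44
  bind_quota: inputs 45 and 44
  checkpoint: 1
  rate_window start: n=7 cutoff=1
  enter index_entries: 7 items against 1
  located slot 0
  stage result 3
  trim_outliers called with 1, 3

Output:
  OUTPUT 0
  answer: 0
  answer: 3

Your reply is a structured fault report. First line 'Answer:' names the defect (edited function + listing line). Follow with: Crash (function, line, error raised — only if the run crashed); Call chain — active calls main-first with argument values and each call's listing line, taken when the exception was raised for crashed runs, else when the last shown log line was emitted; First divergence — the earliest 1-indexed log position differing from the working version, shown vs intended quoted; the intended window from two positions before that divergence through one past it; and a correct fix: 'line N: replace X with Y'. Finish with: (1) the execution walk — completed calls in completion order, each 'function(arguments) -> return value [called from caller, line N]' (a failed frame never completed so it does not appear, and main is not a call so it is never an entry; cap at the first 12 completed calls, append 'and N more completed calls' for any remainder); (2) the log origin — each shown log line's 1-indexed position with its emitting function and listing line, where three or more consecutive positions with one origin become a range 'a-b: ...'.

Answer: the defect is in main at line 59.
Key observation: No log line changed; the fault shows up purely in the output.
Call chain: main -> trim_outliers(1, 3) (called at line 57).
First divergence: none (the log streams are identical).
Execution walk:
  probe_limits([1, 5, 11, 8, 11, 5, 4]) -> 45  [called from shape_report, line 26]
  weigh_samples([1, 5, 11, 8, 11, 5, 4], 1) -> 44  [called from shape_report, line 27]
  bind_quota(45, 44) -> 1  [called from shape_report, line 28]
  shape_report([1, 5, 11, 8, 11, 5, 4], 1) -> 1  [called from main, line 53]
  index_entries([1, 5, 11, 8, 11, 5, 4], 1) -> 0  [called from rate_window, line 38]
  rate_window([1, 5, 11, 8, 11, 5, 4], 1) -> 3  [called from main, line 55]
  trim_outliers(1, 3) -> 0  [called from main, line 57]
Origin of each log line:
  1 — main, line 52
  2 — shape_report, line 25
  3 — probe_limits, line 2
  4 — probe_limits, line 6
  5 — weigh_samples, line 10
  6 — weigh_samples, line 15
  7 — bind_quota, line 19
  8 — main, line 54
  9 — rate_window, line 37
  10 — index_entries, line 31
  11 — rate_window, line 39
  12 — main, line 56
  13 — trim_outliers, line 44
A correct fix: line 59: replace `limit` with `bound`.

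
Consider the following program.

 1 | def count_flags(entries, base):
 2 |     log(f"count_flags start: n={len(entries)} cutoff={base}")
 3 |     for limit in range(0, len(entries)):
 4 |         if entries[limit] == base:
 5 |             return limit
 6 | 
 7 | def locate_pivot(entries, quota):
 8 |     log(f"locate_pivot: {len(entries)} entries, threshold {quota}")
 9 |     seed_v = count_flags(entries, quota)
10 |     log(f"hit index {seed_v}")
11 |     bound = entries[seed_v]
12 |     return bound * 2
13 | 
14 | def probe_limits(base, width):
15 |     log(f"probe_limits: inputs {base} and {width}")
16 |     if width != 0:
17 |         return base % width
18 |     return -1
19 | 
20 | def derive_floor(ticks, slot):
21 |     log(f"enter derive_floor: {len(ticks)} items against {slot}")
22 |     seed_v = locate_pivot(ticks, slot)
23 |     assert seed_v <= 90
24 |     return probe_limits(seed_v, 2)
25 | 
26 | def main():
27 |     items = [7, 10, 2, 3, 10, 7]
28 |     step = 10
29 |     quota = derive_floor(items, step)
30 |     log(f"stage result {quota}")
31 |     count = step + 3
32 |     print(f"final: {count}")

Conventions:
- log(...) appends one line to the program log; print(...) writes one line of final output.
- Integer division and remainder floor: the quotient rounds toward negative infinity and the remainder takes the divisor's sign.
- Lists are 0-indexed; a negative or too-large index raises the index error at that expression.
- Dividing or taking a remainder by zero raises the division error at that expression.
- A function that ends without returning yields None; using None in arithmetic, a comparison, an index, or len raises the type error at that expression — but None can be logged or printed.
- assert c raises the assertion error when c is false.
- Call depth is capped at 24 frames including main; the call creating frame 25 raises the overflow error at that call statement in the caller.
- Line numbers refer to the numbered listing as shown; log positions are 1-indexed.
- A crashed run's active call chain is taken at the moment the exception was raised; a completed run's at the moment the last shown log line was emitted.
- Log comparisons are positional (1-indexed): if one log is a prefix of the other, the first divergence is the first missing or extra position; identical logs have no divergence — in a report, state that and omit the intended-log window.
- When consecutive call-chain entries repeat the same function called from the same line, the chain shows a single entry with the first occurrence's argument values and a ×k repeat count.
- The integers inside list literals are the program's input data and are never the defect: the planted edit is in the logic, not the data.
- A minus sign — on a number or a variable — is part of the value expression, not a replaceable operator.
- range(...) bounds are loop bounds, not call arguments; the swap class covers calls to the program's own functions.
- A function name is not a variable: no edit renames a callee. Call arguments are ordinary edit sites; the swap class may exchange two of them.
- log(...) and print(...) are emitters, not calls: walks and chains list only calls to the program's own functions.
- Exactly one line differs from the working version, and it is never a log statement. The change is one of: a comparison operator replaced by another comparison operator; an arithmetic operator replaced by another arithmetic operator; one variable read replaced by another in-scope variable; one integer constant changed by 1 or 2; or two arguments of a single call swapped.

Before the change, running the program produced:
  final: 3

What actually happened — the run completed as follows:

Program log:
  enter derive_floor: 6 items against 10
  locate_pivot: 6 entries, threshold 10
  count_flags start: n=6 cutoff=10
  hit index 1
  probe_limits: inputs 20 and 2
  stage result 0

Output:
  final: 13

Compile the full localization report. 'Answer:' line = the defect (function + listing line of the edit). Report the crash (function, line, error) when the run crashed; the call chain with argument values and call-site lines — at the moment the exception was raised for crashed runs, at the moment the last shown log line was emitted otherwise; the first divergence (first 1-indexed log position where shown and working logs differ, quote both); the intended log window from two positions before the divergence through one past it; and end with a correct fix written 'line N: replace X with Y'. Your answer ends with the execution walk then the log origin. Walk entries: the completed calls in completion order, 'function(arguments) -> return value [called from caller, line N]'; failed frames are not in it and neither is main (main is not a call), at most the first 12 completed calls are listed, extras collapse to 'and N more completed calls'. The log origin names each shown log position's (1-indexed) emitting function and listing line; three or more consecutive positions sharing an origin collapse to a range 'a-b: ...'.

Answer: the defect is in main at line 31.
Key observation: Log streams are identical — the defect surfaces only in the printed output.
Call chain: main.
First divergence: none; the two logs match at every position.
Execution walk:
  count_flags([7, 10, 2, 3, 10, 7], 10) -> 1  [called from locate_pivot, line 9]
  locate_pivot([7, 10, 2, 3, 10, 7], 10) -> 20  [called from derive_floor, line 22]
  probe_limits(20, 2) -> 0  [called from derive_floor, line 24]
  derive_floor([7, 10, 2, 3, 10, 7], 10) -> 0  [called from main, line 29]
Log origin:
  1: from derive_floor, line 21
  2: from locate_pivot, line 8
  3: from count_flags, line 2
  4: from locate_pivot, line 10
  5: from probe_limits, line 15
  6: from main, line 30
A correct fix: line 31: replace `step` with `quota`.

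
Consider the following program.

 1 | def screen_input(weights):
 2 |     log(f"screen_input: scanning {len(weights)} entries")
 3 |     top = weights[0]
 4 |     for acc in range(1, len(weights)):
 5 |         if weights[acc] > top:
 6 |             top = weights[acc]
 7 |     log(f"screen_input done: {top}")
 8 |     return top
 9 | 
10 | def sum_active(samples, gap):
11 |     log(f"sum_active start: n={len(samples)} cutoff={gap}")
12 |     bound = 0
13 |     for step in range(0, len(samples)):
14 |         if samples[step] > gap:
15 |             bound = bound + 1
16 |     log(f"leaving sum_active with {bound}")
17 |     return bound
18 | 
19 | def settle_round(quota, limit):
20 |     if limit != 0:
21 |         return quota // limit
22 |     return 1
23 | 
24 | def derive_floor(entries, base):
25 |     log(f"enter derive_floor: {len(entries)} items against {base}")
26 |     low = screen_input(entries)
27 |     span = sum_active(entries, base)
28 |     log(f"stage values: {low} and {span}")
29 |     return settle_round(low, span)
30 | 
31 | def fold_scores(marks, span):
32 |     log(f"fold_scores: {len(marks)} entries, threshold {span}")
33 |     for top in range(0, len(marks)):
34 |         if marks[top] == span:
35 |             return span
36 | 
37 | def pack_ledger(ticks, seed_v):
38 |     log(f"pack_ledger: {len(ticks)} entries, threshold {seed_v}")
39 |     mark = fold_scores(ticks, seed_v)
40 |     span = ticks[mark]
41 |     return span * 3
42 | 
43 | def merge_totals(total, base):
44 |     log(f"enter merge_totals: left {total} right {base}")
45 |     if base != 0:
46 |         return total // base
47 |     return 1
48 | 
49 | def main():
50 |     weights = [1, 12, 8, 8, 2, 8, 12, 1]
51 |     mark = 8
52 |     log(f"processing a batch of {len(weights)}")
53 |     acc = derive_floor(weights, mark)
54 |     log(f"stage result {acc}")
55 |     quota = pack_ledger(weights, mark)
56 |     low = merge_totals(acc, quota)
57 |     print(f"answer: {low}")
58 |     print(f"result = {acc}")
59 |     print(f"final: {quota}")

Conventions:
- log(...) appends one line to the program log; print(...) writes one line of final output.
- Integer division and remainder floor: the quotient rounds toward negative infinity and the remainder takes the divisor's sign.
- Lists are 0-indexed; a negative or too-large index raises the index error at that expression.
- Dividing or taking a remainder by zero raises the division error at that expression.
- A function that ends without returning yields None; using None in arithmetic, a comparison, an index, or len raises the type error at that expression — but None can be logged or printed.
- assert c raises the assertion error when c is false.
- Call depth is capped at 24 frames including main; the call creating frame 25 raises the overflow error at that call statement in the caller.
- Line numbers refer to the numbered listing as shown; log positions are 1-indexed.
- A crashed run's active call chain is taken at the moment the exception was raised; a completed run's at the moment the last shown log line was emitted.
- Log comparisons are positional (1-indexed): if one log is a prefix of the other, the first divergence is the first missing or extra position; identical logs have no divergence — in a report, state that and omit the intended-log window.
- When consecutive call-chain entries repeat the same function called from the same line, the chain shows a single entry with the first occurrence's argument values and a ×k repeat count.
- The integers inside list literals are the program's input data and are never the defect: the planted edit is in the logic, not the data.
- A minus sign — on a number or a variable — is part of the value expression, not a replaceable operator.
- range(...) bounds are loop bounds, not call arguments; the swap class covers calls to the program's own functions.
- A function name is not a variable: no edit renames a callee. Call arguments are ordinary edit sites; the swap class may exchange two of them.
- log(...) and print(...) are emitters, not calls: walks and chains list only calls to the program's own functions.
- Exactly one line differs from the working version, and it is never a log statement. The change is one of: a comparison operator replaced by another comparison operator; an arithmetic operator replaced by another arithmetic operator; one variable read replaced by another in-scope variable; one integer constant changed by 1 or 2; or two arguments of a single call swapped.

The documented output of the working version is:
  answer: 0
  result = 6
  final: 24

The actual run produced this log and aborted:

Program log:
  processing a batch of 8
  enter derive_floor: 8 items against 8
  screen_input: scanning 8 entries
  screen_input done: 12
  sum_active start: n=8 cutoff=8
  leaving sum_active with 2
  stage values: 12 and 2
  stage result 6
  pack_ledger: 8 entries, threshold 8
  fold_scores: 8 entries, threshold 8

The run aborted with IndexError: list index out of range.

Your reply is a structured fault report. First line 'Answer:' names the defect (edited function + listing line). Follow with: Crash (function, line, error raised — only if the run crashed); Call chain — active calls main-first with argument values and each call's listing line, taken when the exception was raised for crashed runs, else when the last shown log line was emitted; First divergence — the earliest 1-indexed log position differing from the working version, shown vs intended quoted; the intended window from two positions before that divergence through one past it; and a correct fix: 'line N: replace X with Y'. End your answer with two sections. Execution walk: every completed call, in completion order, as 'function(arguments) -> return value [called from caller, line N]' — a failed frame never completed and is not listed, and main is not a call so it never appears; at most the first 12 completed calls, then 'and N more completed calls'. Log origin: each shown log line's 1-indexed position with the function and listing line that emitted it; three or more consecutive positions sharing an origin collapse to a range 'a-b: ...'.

Answer: the defect is in fold_scores at line 35.
Core observation: After 10 matching log lines the faulty run goes silent, while the working version continues with 'enter merge_totals: left 6 right 24'.
Crash: pack_ledger, line 40, IndexError.
Call chain: main -> pack_ledger([1, 12, 8, 8, 2, 8, 12, 1], 8) (called at line 55).
First divergence: position 11 (shown log ended at 10 lines; the working version continues: 'enter merge_totals: left 6 right 24').
Intended log window:
  9: pack_ledger: 8 entries, threshold 8
  10: fold_scores: 8 entries, threshold 8
  11: enter merge_totals: left 6 right 24
Execution walk:
  screen_input([1, 12, 8, 8, 2, 8, 12, 1]) -> 12  [called from derive_floor, line 26]
  sum_active([1, 12, 8, 8, 2, 8, 12, 1], 8) -> 2  [called from derive_floor, line 27]
  settle_round(12, 2) -> 6  [called from derive_floor, line 29]
  derive_floor([1, 12, 8, 8, 2, 8, 12, 1], 8) -> 6  [called from main, line 53]
  fold_scores([1, 12, 8, 8, 2, 8, 12, 1], 8) -> 8  [called from pack_ledger, line 39]
Origin of each log line:
  1: emitted by main (line 52)
  2: emitted by derive_floor (line 25)
  3: emitted by screen_input (line 2)
  4: emitted by screen_input (line 7)
  5: emitted by sum_active (line 11)
  6: emitted by sum_active (line 16)
  7: emitted by derive_floor (line 28)
  8: emitted by main (line 54)
  9: emitted by pack_ledger (line 38)
  10: emitted by fold_scores (line 32)
A correct fix: line 35: replace `span` with `top`.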